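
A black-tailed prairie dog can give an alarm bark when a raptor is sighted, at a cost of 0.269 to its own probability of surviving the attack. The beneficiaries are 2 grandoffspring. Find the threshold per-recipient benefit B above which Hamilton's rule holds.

0.538

r to a grandoffspring = 0.25 (two parent–offspring links: r = (1/2)^2 = 1/4).
Hamilton's rule with n recipients of equal r: n·r·B > C, so B > C/(n·r) = 0.269/(2·0.25) = 0.538.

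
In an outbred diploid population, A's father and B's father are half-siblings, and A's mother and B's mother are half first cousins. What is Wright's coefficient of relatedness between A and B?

Independent pedigree routes through distinct common ancestors add.
A and B are related in two ways: half first cousins through their fathers (r = 1/16) and half second cousins through their mothers (r = 1/64).
r = 1/16 + 1/64 = 0.078125.

0.078125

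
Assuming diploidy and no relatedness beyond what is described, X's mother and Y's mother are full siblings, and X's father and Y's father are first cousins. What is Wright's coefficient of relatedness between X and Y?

0.15625

Independent pedigree routes through distinct common ancestors add.
X and Y are related in two ways: first cousins through their mothers (r = 1/8) and second cousins through their fathers (r = 1/32).
r = 1/8 + 1/32 = 5/32 = 0.15625.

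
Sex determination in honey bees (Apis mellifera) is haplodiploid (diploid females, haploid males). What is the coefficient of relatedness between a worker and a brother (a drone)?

Her haploid brother carries none of their father's genes and a random half of their mother's genome; that half matches the maternal half of her own genome with probability 1/2: r = 1/2 · 1/2 = 1/4.

0.25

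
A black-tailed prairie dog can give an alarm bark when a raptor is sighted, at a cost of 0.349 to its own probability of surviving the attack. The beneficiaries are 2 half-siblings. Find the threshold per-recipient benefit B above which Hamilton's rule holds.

r to a half-sibling = 0.25 (half-sibs share one parent — one path of length 2: r = (1/2)^2 = 1/4).
Hamilton's rule with n recipients of equal r: n·r·B > C, so B > C/(n·r) = 0.349/(2·0.25) = 0.698.

0.698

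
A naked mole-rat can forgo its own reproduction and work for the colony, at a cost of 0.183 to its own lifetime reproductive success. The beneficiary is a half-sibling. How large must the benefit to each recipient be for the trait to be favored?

r to a half-sibling = 0.25 (half-sibs share one parent — one path of length 2: r = (1/2)^2 = 1/4).
Hamilton's rule with n recipients of equal r: n·r·B > C, so B > C/(n·r) = 0.183/(1·0.25) = 0.732.

0.732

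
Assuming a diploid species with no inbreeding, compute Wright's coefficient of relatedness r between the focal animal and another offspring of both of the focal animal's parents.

0.5

Each parent–offspring link contributes a factor of 1/2, and independent paths through distinct common ancestors add.
Full sibs share both parents — two paths of length 2: r = 2·(1/2)^2 = 1/2.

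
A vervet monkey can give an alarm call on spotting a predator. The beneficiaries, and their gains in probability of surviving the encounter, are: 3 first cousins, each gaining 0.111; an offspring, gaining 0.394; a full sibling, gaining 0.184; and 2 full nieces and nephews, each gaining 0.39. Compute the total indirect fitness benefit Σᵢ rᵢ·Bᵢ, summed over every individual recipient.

r to a first cousin = 0.125 (first cousins share one grandparent pair — two paths of length 4: r = 2·(1/2)^4 = 1/8).
r to an offspring = 0.5 (one parent–offspring link: r = (1/2)^1 = 1/2).
r to a full sibling = 0.5 (full sibs share both parents — two paths of length 2: r = 2·(1/2)^2 = 1/2).
r to a full niece or nephew = 1/4 (full aunt/uncle↔niece/nephew: two paths of length 3 through the shared grandparent pair: r = 2·(1/2)^3 = 1/4).
Summing one r·B term per recipient: 3·0.125·0.111 + 1·0.5·0.394 + 1·0.5·0.184 + 2·0.25·0.39 = 0.525625.

0.525625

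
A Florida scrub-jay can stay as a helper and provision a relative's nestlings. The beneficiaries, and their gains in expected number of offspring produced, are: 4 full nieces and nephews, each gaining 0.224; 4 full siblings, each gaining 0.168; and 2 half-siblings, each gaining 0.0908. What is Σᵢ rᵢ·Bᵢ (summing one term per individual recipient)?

r to a full niece or nephew = 1/4 (full aunt/uncle↔niece/nephew: two paths of length 3 through the shared grandparent pair: r = 2·(1/2)^3 = 1/4).
r to a full sibling = 1/2 (full sibs share both parents — two paths of length 2: r = 2·(1/2)^2 = 1/2).
r to a half-sibling = 1/4 (half-sibs share one parent — one path of length 2: r = (1/2)^2 = 1/4).
Summing one r·B term per recipient: 4·0.25·0.224 + 4·0.5·0.168 + 2·0.25·0.0908 = 0.6054.

0.6054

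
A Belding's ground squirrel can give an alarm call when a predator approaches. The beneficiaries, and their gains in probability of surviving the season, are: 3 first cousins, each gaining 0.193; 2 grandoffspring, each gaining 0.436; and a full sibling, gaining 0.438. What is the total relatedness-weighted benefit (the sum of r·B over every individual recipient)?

r to a first cousin = 0.125 (first cousins share one grandparent pair — two paths of length 4: r = 2·(1/2)^4 = 1/8).
r to a grandoffspring = 0.25 (two parent–offspring links: r = (1/2)^2 = 1/4).
r to a full sibling = 0.5 (full sibs share both parents — two paths of length 2: r = 2·(1/2)^2 = 1/2).
Summing one r·B term per recipient: 3·0.125·0.193 + 2·0.25·0.436 + 1·0.5·0.438 = 0.509375.

0.509375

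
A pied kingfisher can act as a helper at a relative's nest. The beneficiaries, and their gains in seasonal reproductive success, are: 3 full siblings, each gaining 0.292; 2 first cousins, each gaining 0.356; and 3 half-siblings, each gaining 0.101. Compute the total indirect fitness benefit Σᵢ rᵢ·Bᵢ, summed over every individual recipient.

r to a full sibling = 0.5 (full sibs share both parents — two paths of length 2: r = 2·(1/2)^2 = 1/2).
r to a first cousin = 1/8 (first cousins share one grandparent pair — two paths of length 4: r = 2·(1/2)^4 = 1/8).
r to a half-sibling = 1/4 (half-sibs share one parent — one path of length 2: r = (1/2)^2 = 1/4).
Summing one r·B term per recipient: 3·0.5·0.292 + 2·0.125·0.356 + 3·0.25·0.101 = 0.60275.

0.60275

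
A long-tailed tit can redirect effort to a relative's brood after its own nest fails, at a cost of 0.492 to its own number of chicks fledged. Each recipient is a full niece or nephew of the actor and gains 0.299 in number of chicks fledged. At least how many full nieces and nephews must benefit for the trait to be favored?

7

r to a full niece or nephew = 0.25 (full aunt/uncle↔niece/nephew: two paths of length 3 through the shared grandparent pair: r = 2·(1/2)^3 = 1/4).
Hamilton's rule: n·r·B > C  ⇒  n > C/(r·B) = 0.492/(0.25·0.299) = 6.582.
The smallest integer exceeding 6.582 is 7.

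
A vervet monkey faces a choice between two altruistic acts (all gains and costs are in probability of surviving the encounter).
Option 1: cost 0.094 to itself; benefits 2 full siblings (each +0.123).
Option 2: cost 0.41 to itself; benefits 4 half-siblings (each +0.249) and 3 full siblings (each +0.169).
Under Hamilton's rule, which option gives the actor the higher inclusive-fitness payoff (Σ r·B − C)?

Option 2

Option 1: r to a full sibling = 0.5.
Option 1: Σ r·B − C = (2·0.5·0.123) − 0.094 = 0.029.
Option 2: r to a half-sibling = 0.25.
Option 2: r to a full sibling = 0.5.
Option 2: Σ r·B − C = (4·0.25·0.249 + 3·0.5·0.169) − 0.41 = 0.0925.
Option 2 has the higher net inclusive-fitness payoff.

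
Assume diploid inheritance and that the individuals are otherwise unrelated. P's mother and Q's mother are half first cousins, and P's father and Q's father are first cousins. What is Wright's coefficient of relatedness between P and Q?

0.046875

Independent pedigree routes through distinct common ancestors add.
P and Q are related in two ways: half second cousins through their mothers (r = 1/64) and second cousins through their fathers (r = 1/32).
r = 1/64 + 1/32 = 0.046875.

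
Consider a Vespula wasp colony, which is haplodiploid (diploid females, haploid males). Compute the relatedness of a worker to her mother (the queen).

0.5

One meiotic link between diploid queen and diploid daughter: r = 1/2.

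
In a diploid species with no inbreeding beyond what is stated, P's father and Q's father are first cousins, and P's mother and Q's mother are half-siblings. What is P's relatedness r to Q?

0.09375

With two independent routes of shared ancestry, r is the sum of the two contributions.
P and Q are related in two ways: second cousins through their fathers (r = 1/32) and half first cousins through their mothers (r = 1/16).
r = 1/32 + 1/16 = 0.09375.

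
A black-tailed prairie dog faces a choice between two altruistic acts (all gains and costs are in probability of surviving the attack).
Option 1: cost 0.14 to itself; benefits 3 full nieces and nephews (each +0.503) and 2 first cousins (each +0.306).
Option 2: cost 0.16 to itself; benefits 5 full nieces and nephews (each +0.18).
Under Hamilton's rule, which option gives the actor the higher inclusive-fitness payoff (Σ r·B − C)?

Option 1: r to a full niece or nephew = 0.25.
Option 1: r to a first cousin = 0.125.
Option 1: Σ r·B − C = (3·0.25·0.503 + 2·0.125·0.306) − 0.14 = 0.31375.
Option 2: r to a full niece or nephew = 0.25.
Option 2: Σ r·B − C = (5·0.25·0.18) − 0.16 = 0.065.
Option 1 has the higher net inclusive-fitness payoff.

Option 1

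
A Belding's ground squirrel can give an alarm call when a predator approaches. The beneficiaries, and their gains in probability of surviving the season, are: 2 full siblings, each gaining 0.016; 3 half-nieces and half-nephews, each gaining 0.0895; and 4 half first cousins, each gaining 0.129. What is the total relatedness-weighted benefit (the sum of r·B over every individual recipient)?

0.0818125

r to a full sibling = 1/2 (full sibs share both parents — two paths of length 2: r = 2·(1/2)^2 = 1/2).
r to a half-niece or half-nephew = 0.125 (half-aunt/uncle↔niece/nephew: one path of length 3: r = (1/2)^3 = 1/8).
r to a half first cousin = 1/16 (half first cousins share one grandparent — one path of length 4: r = (1/2)^4 = 1/16).
Summing one r·B term per recipient: 2·0.5·0.016 + 3·0.125·0.0895 + 4·0.0625·0.129 = 0.0818125.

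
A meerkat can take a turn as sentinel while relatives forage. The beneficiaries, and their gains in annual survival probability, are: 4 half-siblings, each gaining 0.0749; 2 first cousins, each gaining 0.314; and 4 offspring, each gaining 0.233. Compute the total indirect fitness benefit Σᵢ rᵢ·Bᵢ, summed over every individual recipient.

r to a half-sibling = 0.25 (half-sibs share one parent — one path of length 2: r = (1/2)^2 = 1/4).
r to a first cousin = 0.125 (first cousins share one grandparent pair — two paths of length 4: r = 2·(1/2)^4 = 1/8).
r to an offspring = 0.5 (one parent–offspring link: r = (1/2)^1 = 1/2).
Summing one r·B term per recipient: 4·0.25·0.0749 + 2·0.125·0.314 + 4·0.5·0.233 = 0.6194.

0.6194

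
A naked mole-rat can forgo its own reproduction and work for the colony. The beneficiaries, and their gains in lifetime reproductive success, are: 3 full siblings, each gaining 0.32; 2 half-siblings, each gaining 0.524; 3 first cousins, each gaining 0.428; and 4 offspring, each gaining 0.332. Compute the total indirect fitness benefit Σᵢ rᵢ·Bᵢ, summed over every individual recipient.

r to a full sibling = 0.5 (full sibs share both parents — two paths of length 2: r = 2·(1/2)^2 = 1/2).
r to a half-sibling = 1/4 (half-sibs share one parent — one path of length 2: r = (1/2)^2 = 1/4).
r to a first cousin = 1/8 (first cousins share one grandparent pair — two paths of length 4: r = 2·(1/2)^4 = 1/8).
r to an offspring = 1/2 (one parent–offspring link: r = (1/2)^1 = 1/2).
Summing one r·B term per recipient: 3·0.5·0.32 + 2·0.25·0.524 + 3·0.125·0.428 + 4·0.5·0.332 = 1.5665.

1.5665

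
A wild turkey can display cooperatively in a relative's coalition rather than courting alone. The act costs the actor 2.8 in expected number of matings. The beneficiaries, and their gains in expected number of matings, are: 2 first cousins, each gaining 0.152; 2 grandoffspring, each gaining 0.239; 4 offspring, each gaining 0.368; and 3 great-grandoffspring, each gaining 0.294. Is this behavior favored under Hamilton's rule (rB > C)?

No

Hamilton's rule: the trait is favored when the sum of r·B over every recipient exceeds the actor's cost C.
r to a first cousin = 0.125 (first cousins share one grandparent pair — two paths of length 4: r = 2·(1/2)^4 = 1/8).
r to a grandoffspring = 1/4 (two parent–offspring links: r = (1/2)^2 = 1/4).
r to an offspring = 0.5 (one parent–offspring link: r = (1/2)^1 = 1/2).
r to a great-grandoffspring = 1/8 (three parent–offspring links: r = (1/2)^3 = 1/8).
Summing one r·B term per recipient: 2·0.125·0.152 + 2·0.25·0.239 + 4·0.5·0.368 + 3·0.125·0.294 = 1.00375.
1.00375 < 2.8: the indirect benefit is less than the cost.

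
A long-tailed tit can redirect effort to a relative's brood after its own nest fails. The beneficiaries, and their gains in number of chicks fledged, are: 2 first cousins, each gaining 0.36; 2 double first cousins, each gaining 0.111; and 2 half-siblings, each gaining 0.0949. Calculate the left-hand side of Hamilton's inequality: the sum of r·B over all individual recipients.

r to a first cousin = 1/8 (first cousins share one grandparent pair — two paths of length 4: r = 2·(1/2)^4 = 1/8).
r to a double first cousin = 1/4 (double first cousins share both grandparent pairs — four paths of length 4: r = 4·(1/2)^4 = 1/4).
r to a half-sibling = 1/4 (half-sibs share one parent — one path of length 2: r = (1/2)^2 = 1/4).
Summing one r·B term per recipient: 2·0.125·0.36 + 2·0.25·0.111 + 2·0.25·0.0949 = 0.19295.

0.19295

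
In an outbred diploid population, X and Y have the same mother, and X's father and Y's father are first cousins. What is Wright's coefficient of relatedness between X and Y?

0.28125

Wright's path rule: contributions from independent ancestry routes add.
X and Y are related in two ways: half-sibs through their shared mother (r = 1/4) and second cousins through their fathers (r = 1/32).
r = 1/4 + 1/32 = 9/32 = 0.28125.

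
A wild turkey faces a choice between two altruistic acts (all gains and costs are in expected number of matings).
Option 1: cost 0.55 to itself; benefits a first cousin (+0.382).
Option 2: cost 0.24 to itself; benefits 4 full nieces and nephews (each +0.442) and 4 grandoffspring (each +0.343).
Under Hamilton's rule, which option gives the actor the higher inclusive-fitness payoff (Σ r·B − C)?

Option 2

Option 1: r to a first cousin = 0.125.
Option 1: Σ r·B − C = (1·0.125·0.382) − 0.55 = -0.50225.
Option 2: r to a full niece or nephew = 0.25.
Option 2: r to a grandoffspring = 0.25.
Option 2: Σ r·B − C = (4·0.25·0.442 + 4·0.25·0.343) − 0.24 = 0.545.
Option 2 has the higher net inclusive-fitness payoff.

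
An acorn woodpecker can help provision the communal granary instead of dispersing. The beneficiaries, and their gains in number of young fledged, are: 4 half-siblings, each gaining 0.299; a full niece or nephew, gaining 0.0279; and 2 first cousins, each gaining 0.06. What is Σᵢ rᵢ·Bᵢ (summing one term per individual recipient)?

0.320975

r to a half-sibling = 1/4 (half-sibs share one parent — one path of length 2: r = (1/2)^2 = 1/4).
r to a full niece or nephew = 1/4 (full aunt/uncle↔niece/nephew: two paths of length 3 through the shared grandparent pair: r = 2·(1/2)^3 = 1/4).
r to a first cousin = 1/8 (first cousins share one grandparent pair — two paths of length 4: r = 2·(1/2)^4 = 1/8).
Summing one r·B term per recipient: 4·0.25·0.299 + 1·0.25·0.0279 + 2·0.125·0.06 = 0.320975.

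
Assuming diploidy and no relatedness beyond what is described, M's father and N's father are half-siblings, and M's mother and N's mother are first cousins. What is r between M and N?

0.09375

Independent pedigree routes through distinct common ancestors add.
M and N are related in two ways: half first cousins through their fathers (r = 1/16) and second cousins through their mothers (r = 1/32).
r = 1/16 + 1/32 = 3/32 = 0.09375.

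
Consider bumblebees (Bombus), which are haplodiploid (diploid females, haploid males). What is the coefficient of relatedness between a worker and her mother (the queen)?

One meiotic link between diploid queen and diploid daughter: r = 1/2.

0.5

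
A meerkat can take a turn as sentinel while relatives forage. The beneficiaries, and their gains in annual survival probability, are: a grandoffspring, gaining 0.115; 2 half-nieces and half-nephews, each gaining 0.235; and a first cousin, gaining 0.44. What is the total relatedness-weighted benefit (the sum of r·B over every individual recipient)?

0.1425

r to a grandoffspring = 1/4 (two parent–offspring links: r = (1/2)^2 = 1/4).
r to a half-niece or half-nephew = 0.125 (half-aunt/uncle↔niece/nephew: one path of length 3: r = (1/2)^3 = 1/8).
r to a first cousin = 1/8 (first cousins share one grandparent pair — two paths of length 4: r = 2·(1/2)^4 = 1/8).
Summing one r·B term per recipient: 1·0.25·0.115 + 2·0.125·0.235 + 1·0.125·0.44 = 0.1425.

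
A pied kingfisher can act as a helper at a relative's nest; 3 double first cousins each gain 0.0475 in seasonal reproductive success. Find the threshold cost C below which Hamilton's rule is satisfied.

0.035625

r to a double first cousin = 0.25 (double first cousins share both grandparent pairs — four paths of length 4: r = 4·(1/2)^4 = 1/4).
Hamilton's rule: n·r·B > C, so the trait is favored while C < n·r·B = 3·0.25·0.0475 = 0.035625.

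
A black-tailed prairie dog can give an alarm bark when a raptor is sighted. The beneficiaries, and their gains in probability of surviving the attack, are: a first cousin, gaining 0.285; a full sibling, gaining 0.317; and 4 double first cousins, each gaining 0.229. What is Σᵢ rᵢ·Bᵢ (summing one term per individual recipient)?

r to a first cousin = 1/8 (first cousins share one grandparent pair — two paths of length 4: r = 2·(1/2)^4 = 1/8).
r to a full sibling = 0.5 (full sibs share both parents — two paths of length 2: r = 2·(1/2)^2 = 1/2).
r to a double first cousin = 0.25 (double first cousins share both grandparent pairs — four paths of length 4: r = 4·(1/2)^4 = 1/4).
Summing one r·B term per recipient: 1·0.125·0.285 + 1·0.5·0.317 + 4·0.25·0.229 = 0.423125.

0.423125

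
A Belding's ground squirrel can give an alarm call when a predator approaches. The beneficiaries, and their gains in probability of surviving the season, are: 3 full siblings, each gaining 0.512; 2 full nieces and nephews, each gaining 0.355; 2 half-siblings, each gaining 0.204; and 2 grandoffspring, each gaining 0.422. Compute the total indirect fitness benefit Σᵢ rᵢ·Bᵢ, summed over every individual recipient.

1.2585

r to a full sibling = 0.5 (full sibs share both parents — two paths of length 2: r = 2·(1/2)^2 = 1/2).
r to a full niece or nephew = 1/4 (full aunt/uncle↔niece/nephew: two paths of length 3 through the shared grandparent pair: r = 2·(1/2)^3 = 1/4).
r to a half-sibling = 0.25 (half-sibs share one parent — one path of length 2: r = (1/2)^2 = 1/4).
r to a grandoffspring = 1/4 (two parent–offspring links: r = (1/2)^2 = 1/4).
Summing one r·B term per recipient: 3·0.5·0.512 + 2·0.25·0.355 + 2·0.25·0.204 + 2·0.25·0.422 = 1.2585.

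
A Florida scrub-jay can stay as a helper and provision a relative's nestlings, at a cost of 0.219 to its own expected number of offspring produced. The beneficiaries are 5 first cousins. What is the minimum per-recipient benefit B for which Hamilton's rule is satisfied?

0.3504

r to a first cousin = 1/8 (first cousins share one grandparent pair — two paths of length 4: r = 2·(1/2)^4 = 1/8).
Hamilton's rule with n recipients of equal r: n·r·B > C, so B > C/(n·r) = 0.219/(5·0.125) = 0.3504.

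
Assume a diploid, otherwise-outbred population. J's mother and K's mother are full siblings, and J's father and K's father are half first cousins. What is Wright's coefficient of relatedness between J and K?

Wright's path rule: contributions from independent ancestry routes add.
J and K are related in two ways: first cousins through their mothers (r = 1/8) and half second cousins through their fathers (r = 1/64).
r = 1/8 + 1/64 = 9/64 = 0.140625.

0.140625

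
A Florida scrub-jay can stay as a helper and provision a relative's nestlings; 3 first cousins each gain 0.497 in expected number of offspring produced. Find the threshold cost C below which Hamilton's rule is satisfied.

0.186375

r to a first cousin = 1/8 (first cousins share one grandparent pair — two paths of length 4: r = 2·(1/2)^4 = 1/8).
Hamilton's rule: n·r·B > C, so the trait is favored while C < n·r·B = 3·0.125·0.497 = 0.186375.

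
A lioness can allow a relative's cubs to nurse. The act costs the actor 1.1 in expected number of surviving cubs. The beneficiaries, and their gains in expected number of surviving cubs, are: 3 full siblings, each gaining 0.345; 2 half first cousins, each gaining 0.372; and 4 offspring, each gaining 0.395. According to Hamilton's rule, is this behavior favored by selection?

Hamilton's rule: the trait is favored when the sum of r·B over every recipient exceeds the actor's cost C.
r to a full sibling = 1/2 (full sibs share both parents — two paths of length 2: r = 2·(1/2)^2 = 1/2).
r to a half first cousin = 1/16 (half first cousins share one grandparent — one path of length 4: r = (1/2)^4 = 1/16).
r to an offspring = 1/2 (one parent–offspring link: r = (1/2)^1 = 1/2).
Summing one r·B term per recipient: 3·0.5·0.345 + 2·0.0625·0.372 + 4·0.5·0.395 = 1.354.
1.354 > 1.1: the indirect benefit exceeds the cost.

Yes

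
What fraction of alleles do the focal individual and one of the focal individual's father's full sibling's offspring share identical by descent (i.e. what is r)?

Each parent–offspring link contributes a factor of 1/2, and independent paths through distinct common ancestors add.
First cousins share one grandparent pair — two paths of length 4: r = 2·(1/2)^4 = 1/8.

0.125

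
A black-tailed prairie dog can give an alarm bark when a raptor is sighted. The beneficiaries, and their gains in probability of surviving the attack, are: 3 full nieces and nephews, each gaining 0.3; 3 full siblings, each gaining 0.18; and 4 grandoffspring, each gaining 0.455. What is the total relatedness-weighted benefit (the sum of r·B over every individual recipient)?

r to a full niece or nephew = 0.25 (full aunt/uncle↔niece/nephew: two paths of length 3 through the shared grandparent pair: r = 2·(1/2)^3 = 1/4).
r to a full sibling = 1/2 (full sibs share both parents — two paths of length 2: r = 2·(1/2)^2 = 1/2).
r to a grandoffspring = 0.25 (two parent–offspring links: r = (1/2)^2 = 1/4).
Summing one r·B term per recipient: 3·0.25·0.3 + 3·0.5·0.18 + 4·0.25·0.455 = 0.95.

0.95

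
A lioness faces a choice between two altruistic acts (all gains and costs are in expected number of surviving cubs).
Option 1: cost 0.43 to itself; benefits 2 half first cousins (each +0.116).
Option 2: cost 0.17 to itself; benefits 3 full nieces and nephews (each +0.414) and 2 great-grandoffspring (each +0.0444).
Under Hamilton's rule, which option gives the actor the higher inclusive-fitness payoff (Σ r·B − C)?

Option 1: r to a half first cousin = 0.0625.
Option 1: Σ r·B − C = (2·0.0625·0.116) − 0.43 = -0.4155.
Option 2: r to a full niece or nephew = 0.25.
Option 2: r to a great-grandoffspring = 0.125.
Option 2: Σ r·B − C = (3·0.25·0.414 + 2·0.125·0.0444) − 0.17 = 0.1516.
Option 2 has the higher net inclusive-fitness payoff.

Option 2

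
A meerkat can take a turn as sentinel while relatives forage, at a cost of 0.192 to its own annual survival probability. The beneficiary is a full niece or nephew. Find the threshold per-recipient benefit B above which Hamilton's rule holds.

0.768

r to a full niece or nephew = 0.25 (full aunt/uncle↔niece/nephew: two paths of length 3 through the shared grandparent pair: r = 2·(1/2)^3 = 1/4).
Hamilton's rule with n recipients of equal r: n·r·B > C, so B > C/(n·r) = 0.192/(1·0.25) = 0.768.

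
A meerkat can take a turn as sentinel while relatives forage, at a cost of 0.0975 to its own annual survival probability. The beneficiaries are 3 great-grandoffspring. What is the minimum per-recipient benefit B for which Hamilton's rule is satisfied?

0.26

r to a great-grandoffspring = 0.125 (three parent–offspring links: r = (1/2)^3 = 1/8).
Hamilton's rule with n recipients of equal r: n·r·B > C, so B > C/(n·r) = 0.0975/(3·0.125) = 0.26.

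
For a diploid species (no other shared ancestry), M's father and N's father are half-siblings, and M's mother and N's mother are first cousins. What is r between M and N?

0.09375

Independent pedigree routes through distinct common ancestors add.
M and N are related in two ways: half first cousins through their fathers (r = 1/16) and second cousins through their mothers (r = 1/32).
r = 1/16 + 1/32 = 0.09375.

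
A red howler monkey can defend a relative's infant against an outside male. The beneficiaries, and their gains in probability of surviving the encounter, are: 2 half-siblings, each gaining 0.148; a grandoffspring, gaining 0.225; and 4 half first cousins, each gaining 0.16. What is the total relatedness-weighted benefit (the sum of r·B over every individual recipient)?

0.17025

r to a half-sibling = 1/4 (half-sibs share one parent — one path of length 2: r = (1/2)^2 = 1/4).
r to a grandoffspring = 0.25 (two parent–offspring links: r = (1/2)^2 = 1/4).
r to a half first cousin = 0.0625 (half first cousins share one grandparent — one path of length 4: r = (1/2)^4 = 1/16).
Summing one r·B term per recipient: 2·0.25·0.148 + 1·0.25·0.225 + 4·0.0625·0.16 = 0.17025.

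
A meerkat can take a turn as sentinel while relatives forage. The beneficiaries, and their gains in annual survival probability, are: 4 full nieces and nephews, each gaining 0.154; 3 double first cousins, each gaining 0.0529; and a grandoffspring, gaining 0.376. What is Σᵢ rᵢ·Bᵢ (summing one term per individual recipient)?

r to a full niece or nephew = 0.25 (full aunt/uncle↔niece/nephew: two paths of length 3 through the shared grandparent pair: r = 2·(1/2)^3 = 1/4).
r to a double first cousin = 1/4 (double first cousins share both grandparent pairs — four paths of length 4: r = 4·(1/2)^4 = 1/4).
r to a grandoffspring = 0.25 (two parent–offspring links: r = (1/2)^2 = 1/4).
Summing one r·B term per recipient: 4·0.25·0.154 + 3·0.25·0.0529 + 1·0.25·0.376 = 0.287675.

0.287675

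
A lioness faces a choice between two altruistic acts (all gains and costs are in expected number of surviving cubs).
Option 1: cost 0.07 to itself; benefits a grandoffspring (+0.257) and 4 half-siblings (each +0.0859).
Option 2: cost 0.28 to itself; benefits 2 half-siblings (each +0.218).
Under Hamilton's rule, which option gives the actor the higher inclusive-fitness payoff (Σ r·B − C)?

Option 1: r to a grandoffspring = 0.25.
Option 1: r to a half-sibling = 0.25.
Option 1: Σ r·B − C = (1·0.25·0.257 + 4·0.25·0.0859) − 0.07 = 0.08015.
Option 2: r to a half-sibling = 0.25.
Option 2: Σ r·B − C = (2·0.25·0.218) − 0.28 = -0.171.
Option 1 has the higher net inclusive-fitness payoff.

Option 1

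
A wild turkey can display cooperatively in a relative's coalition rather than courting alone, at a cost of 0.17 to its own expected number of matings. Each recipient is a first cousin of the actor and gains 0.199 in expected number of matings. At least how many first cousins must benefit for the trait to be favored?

r to a first cousin = 1/8 (first cousins share one grandparent pair — two paths of length 4: r = 2·(1/2)^4 = 1/8).
Hamilton's rule: n·r·B > C  ⇒  n > C/(r·B) = 0.17/(0.125·0.199) = 6.834.
The smallest integer exceeding 6.834 is 7.

7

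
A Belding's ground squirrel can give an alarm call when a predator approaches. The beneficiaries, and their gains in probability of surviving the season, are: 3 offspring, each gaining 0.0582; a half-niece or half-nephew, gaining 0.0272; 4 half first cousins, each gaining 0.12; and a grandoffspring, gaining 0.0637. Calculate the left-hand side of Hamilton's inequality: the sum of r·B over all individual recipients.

r to an offspring = 0.5 (one parent–offspring link: r = (1/2)^1 = 1/2).
r to a half-niece or half-nephew = 1/8 (half-aunt/uncle↔niece/nephew: one path of length 3: r = (1/2)^3 = 1/8).
r to a half first cousin = 1/16 (half first cousins share one grandparent — one path of length 4: r = (1/2)^4 = 1/16).
r to a grandoffspring = 0.25 (two parent–offspring links: r = (1/2)^2 = 1/4).
Summing one r·B term per recipient: 3·0.5·0.0582 + 1·0.125·0.0272 + 4·0.0625·0.12 + 1·0.25·0.0637 = 0.136625.

0.136625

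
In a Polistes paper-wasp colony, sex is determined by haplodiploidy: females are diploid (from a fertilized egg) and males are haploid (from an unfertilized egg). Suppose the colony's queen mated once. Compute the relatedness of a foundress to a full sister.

0.75

Haplodiploid full sisters inherit their father's entire haploid genome identically (contributing 1/2) and on average half of their mother's contribution (1/2 · 1/2 = 1/4); r = 1/2 + 1/4 = 3/4.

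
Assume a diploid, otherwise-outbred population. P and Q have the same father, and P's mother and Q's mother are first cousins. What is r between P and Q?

Wright's path rule: contributions from independent ancestry routes add.
P and Q are related in two ways: half-sibs through their shared father (r = 1/4) and second cousins through their mothers (r = 1/32).
r = 1/4 + 1/32 = 9/32 = 0.28125.

0.28125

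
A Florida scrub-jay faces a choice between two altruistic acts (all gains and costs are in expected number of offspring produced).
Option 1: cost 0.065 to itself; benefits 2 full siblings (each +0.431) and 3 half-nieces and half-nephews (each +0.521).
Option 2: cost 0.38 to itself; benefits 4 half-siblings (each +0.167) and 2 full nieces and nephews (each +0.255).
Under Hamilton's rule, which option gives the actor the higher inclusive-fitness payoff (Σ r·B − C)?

Option 1

Option 1: r to a full sibling = 0.5.
Option 1: r to a half-niece or half-nephew = 0.125.
Option 1: Σ r·B − C = (2·0.5·0.431 + 3·0.125·0.521) − 0.065 = 0.561375.
Option 2: r to a half-sibling = 0.25.
Option 2: r to a full niece or nephew = 0.25.
Option 2: Σ r·B − C = (4·0.25·0.167 + 2·0.25·0.255) − 0.38 = -0.0855.
Option 1 has the higher net inclusive-fitness payoff.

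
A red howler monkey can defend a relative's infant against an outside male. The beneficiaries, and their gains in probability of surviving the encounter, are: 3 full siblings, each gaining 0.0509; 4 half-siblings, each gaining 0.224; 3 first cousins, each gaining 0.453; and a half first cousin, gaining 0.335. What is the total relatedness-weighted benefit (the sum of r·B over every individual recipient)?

r to a full sibling = 1/2 (full sibs share both parents — two paths of length 2: r = 2·(1/2)^2 = 1/2).
r to a half-sibling = 1/4 (half-sibs share one parent — one path of length 2: r = (1/2)^2 = 1/4).
r to a first cousin = 0.125 (first cousins share one grandparent pair — two paths of length 4: r = 2·(1/2)^4 = 1/8).
r to a half first cousin = 0.0625 (half first cousins share one grandparent — one path of length 4: r = (1/2)^4 = 1/16).
Summing one r·B term per recipient: 3·0.5·0.0509 + 4·0.25·0.224 + 3·0.125·0.453 + 1·0.0625·0.335 = 0.4911625.

0.4911625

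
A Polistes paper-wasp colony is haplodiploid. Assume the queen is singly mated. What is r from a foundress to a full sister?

0.75

Haplodiploid full sisters inherit their father's entire haploid genome identically (contributing 1/2) and on average half of their mother's contribution (1/2 · 1/2 = 1/4); r = 1/2 + 1/4 = 3/4.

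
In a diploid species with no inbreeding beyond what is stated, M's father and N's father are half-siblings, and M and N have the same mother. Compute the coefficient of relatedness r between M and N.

0.3125

Wright's path rule: contributions from independent ancestry routes add.
M and N are related in two ways: half first cousins through their fathers (r = 1/16) and half-sibs through their shared mother (r = 1/4).
r = 1/16 + 1/4 = 0.3125.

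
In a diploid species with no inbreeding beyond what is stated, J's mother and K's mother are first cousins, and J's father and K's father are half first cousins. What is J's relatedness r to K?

0.046875

Relatedness sums over independent paths through distinct common ancestors.
J and K are related in two ways: second cousins through their mothers (r = 1/32) and half second cousins through their fathers (r = 1/64).
r = 1/32 + 1/64 = 3/64 = 0.046875.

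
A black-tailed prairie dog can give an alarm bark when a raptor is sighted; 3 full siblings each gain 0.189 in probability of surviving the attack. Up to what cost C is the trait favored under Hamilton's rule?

0.2835

r to a full sibling = 0.5 (full sibs share both parents — two paths of length 2: r = 2·(1/2)^2 = 1/2).
Hamilton's rule: n·r·B > C, so the trait is favored while C < n·r·B = 3·0.5·0.189 = 0.2835.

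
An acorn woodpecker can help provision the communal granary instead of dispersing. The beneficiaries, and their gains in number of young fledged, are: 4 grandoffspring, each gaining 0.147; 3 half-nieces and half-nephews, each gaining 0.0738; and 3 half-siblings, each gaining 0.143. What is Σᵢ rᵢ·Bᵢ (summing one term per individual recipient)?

r to a grandoffspring = 1/4 (two parent–offspring links: r = (1/2)^2 = 1/4).
r to a half-niece or half-nephew = 0.125 (half-aunt/uncle↔niece/nephew: one path of length 3: r = (1/2)^3 = 1/8).
r to a half-sibling = 0.25 (half-sibs share one parent — one path of length 2: r = (1/2)^2 = 1/4).
Summing one r·B term per recipient: 4·0.25·0.147 + 3·0.125·0.0738 + 3·0.25·0.143 = 0.281925.

0.281925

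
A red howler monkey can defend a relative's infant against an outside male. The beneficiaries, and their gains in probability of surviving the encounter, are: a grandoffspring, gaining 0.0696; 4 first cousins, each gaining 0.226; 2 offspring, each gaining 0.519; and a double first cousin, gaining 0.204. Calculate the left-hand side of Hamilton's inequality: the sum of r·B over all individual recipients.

0.7004

r to a grandoffspring = 1/4 (two parent–offspring links: r = (1/2)^2 = 1/4).
r to a first cousin = 0.125 (first cousins share one grandparent pair — two paths of length 4: r = 2·(1/2)^4 = 1/8).
r to an offspring = 1/2 (one parent–offspring link: r = (1/2)^1 = 1/2).
r to a double first cousin = 1/4 (double first cousins share both grandparent pairs — four paths of length 4: r = 4·(1/2)^4 = 1/4).
Summing one r·B term per recipient: 1·0.25·0.0696 + 4·0.125·0.226 + 2·0.5·0.519 + 1·0.25·0.204 = 0.7004.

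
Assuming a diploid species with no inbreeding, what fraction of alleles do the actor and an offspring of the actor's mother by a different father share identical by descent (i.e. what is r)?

Each parent–offspring link contributes a factor of 1/2, and independent paths through distinct common ancestors add.
Half-sibs share one parent — one path of length 2: r = (1/2)^2 = 1/4.

0.25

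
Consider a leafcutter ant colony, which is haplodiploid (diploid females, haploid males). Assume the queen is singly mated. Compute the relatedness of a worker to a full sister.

0.75

Haplodiploid full sisters inherit their father's entire haploid genome identically (contributing 1/2) and on average half of their mother's contribution (1/2 · 1/2 = 1/4); r = 1/2 + 1/4 = 3/4.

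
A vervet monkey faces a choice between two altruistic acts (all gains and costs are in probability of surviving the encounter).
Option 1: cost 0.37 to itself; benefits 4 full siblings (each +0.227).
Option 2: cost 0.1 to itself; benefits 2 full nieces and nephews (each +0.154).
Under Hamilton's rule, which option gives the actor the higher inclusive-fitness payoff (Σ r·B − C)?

Option 1

Option 1: r to a full sibling = 0.5.
Option 1: Σ r·B − C = (4·0.5·0.227) − 0.37 = 0.084.
Option 2: r to a full niece or nephew = 0.25.
Option 2: Σ r·B − C = (2·0.25·0.154) − 0.1 = -0.023.
Option 1 has the higher net inclusive-fitness payoff.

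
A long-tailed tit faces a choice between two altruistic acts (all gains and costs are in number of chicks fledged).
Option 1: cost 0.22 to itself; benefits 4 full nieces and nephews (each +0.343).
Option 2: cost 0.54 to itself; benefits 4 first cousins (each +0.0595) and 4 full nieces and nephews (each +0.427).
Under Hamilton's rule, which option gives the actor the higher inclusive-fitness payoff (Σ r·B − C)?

Option 1: r to a full niece or nephew = 0.25.
Option 1: Σ r·B − C = (4·0.25·0.343) − 0.22 = 0.123.
Option 2: r to a first cousin = 0.125.
Option 2: r to a full niece or nephew = 0.25.
Option 2: Σ r·B − C = (4·0.125·0.0595 + 4·0.25·0.427) − 0.54 = -0.08325.
Option 1 has the higher net inclusive-fitness payoff.

Option 1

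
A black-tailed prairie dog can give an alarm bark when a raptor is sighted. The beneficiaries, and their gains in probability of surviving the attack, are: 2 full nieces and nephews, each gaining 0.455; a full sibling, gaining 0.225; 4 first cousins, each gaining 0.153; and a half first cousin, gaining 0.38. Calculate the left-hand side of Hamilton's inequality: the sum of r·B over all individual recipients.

0.44025

r to a full niece or nephew = 0.25 (full aunt/uncle↔niece/nephew: two paths of length 3 through the shared grandparent pair: r = 2·(1/2)^3 = 1/4).
r to a full sibling = 1/2 (full sibs share both parents — two paths of length 2: r = 2·(1/2)^2 = 1/2).
r to a first cousin = 1/8 (first cousins share one grandparent pair — two paths of length 4: r = 2·(1/2)^4 = 1/8).
r to a half first cousin = 0.0625 (half first cousins share one grandparent — one path of length 4: r = (1/2)^4 = 1/16).
Summing one r·B term per recipient: 2·0.25·0.455 + 1·0.5·0.225 + 4·0.125·0.153 + 1·0.0625·0.38 = 0.44025.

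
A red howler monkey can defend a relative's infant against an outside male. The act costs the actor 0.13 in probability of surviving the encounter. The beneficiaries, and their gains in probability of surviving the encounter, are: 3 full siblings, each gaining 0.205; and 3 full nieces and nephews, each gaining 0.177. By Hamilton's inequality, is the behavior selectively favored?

Hamilton's rule: the trait is favored when the sum of r·B over every recipient exceeds the actor's cost C.
r to a full sibling = 1/2 (full sibs share both parents — two paths of length 2: r = 2·(1/2)^2 = 1/2).
r to a full niece or nephew = 0.25 (full aunt/uncle↔niece/nephew: two paths of length 3 through the shared grandparent pair: r = 2·(1/2)^3 = 1/4).
Summing one r·B term per recipient: 3·0.5·0.205 + 3·0.25·0.177 = 0.44025.
0.44025 > 0.13: the indirect benefit exceeds the cost.

Yes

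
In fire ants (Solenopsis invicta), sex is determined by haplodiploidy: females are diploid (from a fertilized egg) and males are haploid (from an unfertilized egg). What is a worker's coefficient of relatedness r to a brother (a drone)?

Her haploid brother carries none of their father's genes and a random half of their mother's genome; that half matches the maternal half of her own genome with probability 1/2: r = 1/2 · 1/2 = 1/4.

0.25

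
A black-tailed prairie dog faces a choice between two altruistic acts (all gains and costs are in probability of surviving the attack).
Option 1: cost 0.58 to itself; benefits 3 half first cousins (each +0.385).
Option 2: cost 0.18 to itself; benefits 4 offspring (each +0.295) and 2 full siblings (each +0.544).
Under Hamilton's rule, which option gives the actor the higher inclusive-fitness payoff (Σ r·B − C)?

Option 1: r to a half first cousin = 0.0625.
Option 1: Σ r·B − C = (3·0.0625·0.385) − 0.58 = -0.5078125.
Option 2: r to an offspring = 0.5.
Option 2: r to a full sibling = 0.5.
Option 2: Σ r·B − C = (4·0.5·0.295 + 2·0.5·0.544) − 0.18 = 0.954.
Option 2 has the higher net inclusive-fitness payoff.

Option 2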